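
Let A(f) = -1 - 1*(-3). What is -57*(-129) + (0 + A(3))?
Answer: 7355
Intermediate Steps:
A(f) = 2 (A(f) = -1 + 3 = 2)
-57*(-129) + (0 + A(3)) = -57*(-129) + (0 + 2) = 7353 + 2 = 7355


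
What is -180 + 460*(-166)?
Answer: -76540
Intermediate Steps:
-180 + 460*(-166) = -180 - 76360 = -76540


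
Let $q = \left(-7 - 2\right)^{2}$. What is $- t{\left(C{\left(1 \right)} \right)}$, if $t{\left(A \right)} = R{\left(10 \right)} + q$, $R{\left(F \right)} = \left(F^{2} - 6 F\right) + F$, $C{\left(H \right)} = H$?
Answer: $-131$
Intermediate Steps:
$q = 81$ ($q = \left(-9\right)^{2} = 81$)
$R{\left(F \right)} = F^{2} - 5 F$
$t{\left(A \right)} = 131$ ($t{\left(A \right)} = 10 \left(-5 + 10\right) + 81 = 10 \cdot 5 + 81 = 50 + 81 = 131$)
$- t{\left(C{\left(1 \right)} \right)} = \left(-1\right) 131 = -131$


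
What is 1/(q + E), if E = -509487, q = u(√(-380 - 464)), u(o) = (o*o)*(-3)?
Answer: -1/506955 ≈ -1.9726e-6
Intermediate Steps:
u(o) = -3*o² (u(o) = o²*(-3) = -3*o²)
q = 2532 (q = -3*(√(-380 - 464))² = -3*(√(-844))² = -3*(2*I*√211)² = -3*(-844) = 2532)
1/(q + E) = 1/(2532 - 509487) = 1/(-506955) = -1/506955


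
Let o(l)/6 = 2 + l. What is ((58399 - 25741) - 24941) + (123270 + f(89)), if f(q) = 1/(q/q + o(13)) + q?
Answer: 11927917/91 ≈ 1.3108e+5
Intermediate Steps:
o(l) = 12 + 6*l (o(l) = 6*(2 + l) = 12 + 6*l)
f(q) = 1/91 + q (f(q) = 1/(q/q + (12 + 6*13)) + q = 1/(1 + (12 + 78)) + q = 1/(1 + 90) + q = 1/91 + q)
((58399 - 25741) - 24941) + (123270 + f(89)) = ((58399 - 25741) - 24941) + (123270 + (1/91 + 89)) = (32658 - 24941) + (123270 + 8100/91) = 7717 + 11225670/91 = 11927917/91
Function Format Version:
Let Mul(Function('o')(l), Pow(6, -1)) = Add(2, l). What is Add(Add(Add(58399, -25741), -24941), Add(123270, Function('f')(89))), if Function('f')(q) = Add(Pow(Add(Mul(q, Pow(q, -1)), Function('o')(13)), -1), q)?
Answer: Rational(11927917, 91) ≈ 1.3108e+5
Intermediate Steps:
Function('o')(l) = Add(12, Mul(6, l)) (Function('o')(l) = Mul(6, Add(2, l)) = Add(12, Mul(6, l)))
Function('f')(q) = Add(Rational(1, 91), q) (Function('f')(q) = Add(Pow(Add(Mul(q, Pow(q, -1)), Add(12, Mul(6, 13))), -1), q) = Add(Pow(Add(1, Add(12, 78)), -1), q) = Add(Pow(Add(1, 90), -1), q) = Add(Pow(91, -1), q) = Add(Rational(1, 91), q))
Add(Add(Add(58399, -25741), -24941), Add(123270, Function('f')(89))) = Add(Add(Add(58399, -25741), -24941), Add(123270, Add(Rational(1, 91), 89))) = Add(Add(32658, -24941), Add(123270, Rational(8100, 91))) = Add(7717, Rational(11225670, 91)) = Rational(11927917, 91)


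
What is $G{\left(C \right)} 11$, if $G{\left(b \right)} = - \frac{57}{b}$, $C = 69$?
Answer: $- \frac{209}{23} \approx -9.087$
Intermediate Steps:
$G{\left(C \right)} 11 = - \frac{57}{69} \cdot 11 = \left(-57\right) \frac{1}{69} \cdot 11 = \left(- \frac{19}{23}\right) 11 = - \frac{209}{23}$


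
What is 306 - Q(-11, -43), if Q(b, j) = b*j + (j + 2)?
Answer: -126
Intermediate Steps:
Q(b, j) = 2 + j + b*j (Q(b, j) = b*j + (2 + j) = 2 + j + b*j)
306 - Q(-11, -43) = 306 - (2 - 43 - 11*(-43)) = 306 - (2 - 43 + 473) = 306 - 1*432 = 306 - 432 = -126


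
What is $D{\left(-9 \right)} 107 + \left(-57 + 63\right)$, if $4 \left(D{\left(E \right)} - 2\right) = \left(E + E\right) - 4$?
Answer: $- \frac{737}{2} \approx -368.5$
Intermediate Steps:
$D{\left(E \right)} = 1 + \frac{E}{2}$ ($D{\left(E \right)} = 2 + \frac{\left(E + E\right) - 4}{4} = 2 + \frac{2 E - 4}{4} = 2 + \frac{-4 + 2 E}{4} = 2 + \left(-1 + \frac{E}{2}\right) = 1 + \frac{E}{2}$)
$D{\left(-9 \right)} 107 + \left(-57 + 63\right) = \left(1 + \frac{1}{2} \left(-9\right)\right) 107 + \left(-57 + 63\right) = \left(1 - \frac{9}{2}\right) 107 + 6 = \left(- \frac{7}{2}\right) 107 + 6 = - \frac{749}{2} + 6 = - \frac{737}{2}$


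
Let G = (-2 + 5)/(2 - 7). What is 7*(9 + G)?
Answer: 294/5 ≈ 58.800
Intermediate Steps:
G = -3/5 (G = 3/(-5) = 3*(-1/5) = -3/5 ≈ -0.60000)
7*(9 + G) = 7*(9 - 3/5) = 7*(42/5) = 294/5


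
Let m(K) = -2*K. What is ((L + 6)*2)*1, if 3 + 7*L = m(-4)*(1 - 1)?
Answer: 78/7 ≈ 11.143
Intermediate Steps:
L = -3/7 (L = -3/7 + ((-2*(-4))*(1 - 1))/7 = -3/7 + (8*0)/7 = -3/7 + (⅐)*0 = -3/7 + 0 = -3/7 ≈ -0.42857)
((L + 6)*2)*1 = ((-3/7 + 6)*2)*1 = ((39/7)*2)*1 = (78/7)*1 = 78/7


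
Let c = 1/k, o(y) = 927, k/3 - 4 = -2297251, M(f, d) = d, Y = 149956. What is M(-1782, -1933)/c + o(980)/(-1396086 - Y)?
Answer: 20595962368621899/1546042 ≈ 1.3322e+10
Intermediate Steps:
k = -6891741 (k = 12 + 3*(-2297251) = 12 - 6891753 = -6891741)
c = -1/6891741 (c = 1/(-6891741) = -1/6891741 ≈ -1.4510e-7)
M(-1782, -1933)/c + o(980)/(-1396086 - Y) = -1933/(-1/6891741) + 927/(-1396086 - 1*149956) = -1933*(-6891741) + 927/(-1396086 - 149956) = 13321735353 + 927/(-1546042) = 13321735353 + 927*(-1/1546042) = 13321735353 - 927/1546042 = 20595962368621899/1546042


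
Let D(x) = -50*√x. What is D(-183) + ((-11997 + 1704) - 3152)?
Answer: -13445 - 50*I*√183 ≈ -13445.0 - 676.39*I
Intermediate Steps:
D(-183) + ((-11997 + 1704) - 3152) = -50*I*√183 + ((-11997 + 1704) - 3152) = -50*I*√183 + (-10293 - 3152) = -50*I*√183 - 13445 = -13445 - 50*I*√183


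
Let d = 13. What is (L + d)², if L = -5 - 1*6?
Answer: 4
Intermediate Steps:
L = -11 (L = -5 - 6 = -11)
(L + d)² = (-11 + 13)² = 2² = 4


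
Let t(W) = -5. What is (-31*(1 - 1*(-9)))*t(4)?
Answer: 1550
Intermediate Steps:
(-31*(1 - 1*(-9)))*t(4) = -31*(1 - 1*(-9))*(-5) = -31*(1 + 9)*(-5) = -31*10*(-5) = -310*(-5) = 1550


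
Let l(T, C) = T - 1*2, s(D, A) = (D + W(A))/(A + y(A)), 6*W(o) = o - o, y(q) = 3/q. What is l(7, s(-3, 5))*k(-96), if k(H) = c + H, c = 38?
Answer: -290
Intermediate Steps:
W(o) = 0 (W(o) = (o - o)/6 = (1/6)*0 = 0)
s(D, A) = D/(A + 3/A) (s(D, A) = (D + 0)/(A + 3/A) = D/(A + 3/A))
l(T, C) = -2 + T (l(T, C) = T - 2 = -2 + T)
k(H) = 38 + H
l(7, s(-3, 5))*k(-96) = (-2 + 7)*(38 - 96) = 5*(-58) = -290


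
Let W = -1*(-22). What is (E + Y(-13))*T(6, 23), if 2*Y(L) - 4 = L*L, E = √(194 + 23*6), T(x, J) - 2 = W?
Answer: 2076 + 48*√83 ≈ 2513.3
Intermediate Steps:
W = 22
T(x, J) = 24 (T(x, J) = 2 + 22 = 24)
E = 2*√83 (E = √(194 + 138) = √332 = 2*√83 ≈ 18.221)
Y(L) = 2 + L²/2 (Y(L) = 2 + (L*L)/2 = 2 + L²/2)
(E + Y(-13))*T(6, 23) = (2*√83 + (2 + (½)*(-13)²))*24 = (2*√83 + (2 + (½)*169))*24 = (2*√83 + (2 + 169/2))*24 = (2*√83 + 173/2)*24 = (173/2 + 2*√83)*24 = 2076 + 48*√83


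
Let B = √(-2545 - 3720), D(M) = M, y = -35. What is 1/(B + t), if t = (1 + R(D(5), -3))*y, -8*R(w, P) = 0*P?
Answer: -1/214 - I*√6265/7490 ≈ -0.0046729 - 0.010568*I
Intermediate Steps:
R(w, P) = 0 (R(w, P) = -0*P = -⅛*0 = 0)
B = I*√6265 (B = √(-6265) = I*√6265 ≈ 79.152*I)
t = -35 (t = (1 + 0)*(-35) = 1*(-35) = -35)
1/(B + t) = 1/(I*√6265 - 35) = 1/(-35 + I*√6265)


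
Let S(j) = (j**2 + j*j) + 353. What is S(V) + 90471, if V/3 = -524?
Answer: 5033192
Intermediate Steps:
V = -1572 (V = 3*(-524) = -1572)
S(j) = 353 + 2*j**2 (S(j) = (j**2 + j**2) + 353 = 2*j**2 + 353 = 353 + 2*j**2)
S(V) + 90471 = (353 + 2*(-1572)**2) + 90471 = (353 + 2*2471184) + 90471 = (353 + 4942368) + 90471 = 4942721 + 90471 = 5033192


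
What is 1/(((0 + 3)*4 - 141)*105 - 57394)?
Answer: -1/70939 ≈ -1.4097e-5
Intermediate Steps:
1/(((0 + 3)*4 - 141)*105 - 57394) = 1/((3*4 - 141)*105 - 57394) = 1/((12 - 141)*105 - 57394) = 1/(-129*105 - 57394) = 1/(-13545 - 57394) = 1/(-70939) = -1/70939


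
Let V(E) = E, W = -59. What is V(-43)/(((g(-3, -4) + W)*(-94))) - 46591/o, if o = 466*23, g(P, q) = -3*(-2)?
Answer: -58144309/13349269 ≈ -4.3556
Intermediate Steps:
g(P, q) = 6
o = 10718
V(-43)/(((g(-3, -4) + W)*(-94))) - 46591/o = -43*(-1/(94*(6 - 59))) - 46591/10718 = -43/((-53*(-94))) - 46591*1/10718 = -43/4982 - 46591/10718 = -58144309/13349269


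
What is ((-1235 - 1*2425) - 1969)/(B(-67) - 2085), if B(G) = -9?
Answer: 5629/2094 ≈ 2.6882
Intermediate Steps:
((-1235 - 1*2425) - 1969)/(B(-67) - 2085) = ((-1235 - 1*2425) - 1969)/(-9 - 2085) = ((-1235 - 2425) - 1969)/(-2094) = (-3660 - 1969)*(-1/2094) = -5629*(-1/2094) = 5629/2094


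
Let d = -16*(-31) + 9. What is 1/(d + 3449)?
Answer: 1/3954 ≈ 0.00025291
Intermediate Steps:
d = 505 (d = 496 + 9 = 505)
1/(d + 3449) = 1/(505 + 3449) = 1/3954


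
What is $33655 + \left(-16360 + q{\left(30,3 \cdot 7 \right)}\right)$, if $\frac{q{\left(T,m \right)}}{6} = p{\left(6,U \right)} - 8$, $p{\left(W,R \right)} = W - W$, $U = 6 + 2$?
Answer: $17247$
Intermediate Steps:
$U = 8$
$p{\left(W,R \right)} = 0$
$q{\left(T,m \right)} = -48$ ($q{\left(T,m \right)} = 6 \left(0 - 8\right) = 6 \left(-8\right) = -48$)
$33655 + \left(-16360 + q{\left(30,3 \cdot 7 \right)}\right) = 33655 - 16408 = 17247$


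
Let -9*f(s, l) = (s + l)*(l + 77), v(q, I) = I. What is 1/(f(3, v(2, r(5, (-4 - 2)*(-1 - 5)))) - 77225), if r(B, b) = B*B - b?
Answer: -3/231499 ≈ -1.2959e-5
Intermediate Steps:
r(B, b) = B**2 - b
f(s, l) = -(77 + l)*(l + s)/9 (f(s, l) = -(s + l)*(l + 77)/9 = -(l + s)*(77 + l)/9 = -(77 + l)*(l + s)/9)
1/(f(3, v(2, r(5, (-4 - 2)*(-1 - 5)))) - 77225) = 1/((-77*(5**2 - (-4 - 2)*(-1 - 5))/9 - 77/9*3 - (5**2 - (-4 - 2)*(-1 - 5))**2/9 - 1/9*(5**2 - (-4 - 2)*(-1 - 5))*3) - 77225) = 1/((-77*(25 - (-6)*(-6))/9 - 77/3 - (25 - (-6)*(-6))**2/9 - 1/9*(25 - (-6)*(-6))*3) - 77225) = 1/((-77*(25 - 1*36)/9 - 77/3 - (25 - 1*36)**2/9 - 1/9*(25 - 1*36)*3) - 77225) = 1/((-77*(25 - 36)/9 - 77/3 - (25 - 36)**2/9 - 1/9*(25 - 36)*3) - 77225) = 1/((-77/9*(-11) - 77/3 - 1/9*(-11)**2 - 1/9*(-11)*3) - 77225) = 1/((847/9 - 77/3 - 1/9*121 + 11/3) - 77225) = 1/((847/9 - 77/3 - 121/9 + 11/3) - 77225) = 1/(176/3 - 77225) = 1/(-231499/3) = -3/231499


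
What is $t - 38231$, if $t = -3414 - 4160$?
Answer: $-45805$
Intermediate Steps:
$t = -7574$ ($t = -3414 - 4160 = -7574$)
$t - 38231 = -7574 - 38231 = -45805$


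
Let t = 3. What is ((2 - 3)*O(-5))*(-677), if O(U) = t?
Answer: 2031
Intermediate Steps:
O(U) = 3
((2 - 3)*O(-5))*(-677) = ((2 - 3)*3)*(-677) = -1*3*(-677) = -3*(-677) = 2031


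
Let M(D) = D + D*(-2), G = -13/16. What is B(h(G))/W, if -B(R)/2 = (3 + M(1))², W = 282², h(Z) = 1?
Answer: -2/19881 ≈ -0.00010060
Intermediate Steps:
G = -13/16 (G = -13*1/16 = -13/16 ≈ -0.81250)
W = 79524
M(D) = -D (M(D) = D - 2*D = -D)
B(R) = -8 (B(R) = -2*(3 - 1*1)² = -2*(3 - 1)² = -2*2² = -2*4 = -8)
B(h(G))/W = -8/79524 = -8*1/79524 = -2/19881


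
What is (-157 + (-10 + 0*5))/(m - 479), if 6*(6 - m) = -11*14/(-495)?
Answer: 22545/63862 ≈ 0.35303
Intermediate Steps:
m = 803/135 (m = 6 - (-11*14)/(6*(-495)) = 6 - (-77)*(-1)/(3*495) = 6 - ⅙*14/45 = 6 - 7/135 = 803/135 ≈ 5.9482)
(-157 + (-10 + 0*5))/(m - 479) = (-157 + (-10 + 0*5))/(803/135 - 479) = (-157 + (-10 + 0))/(-63862/135) = (-157 - 10)*(-135/63862) = -167*(-135/63862) = 22545/63862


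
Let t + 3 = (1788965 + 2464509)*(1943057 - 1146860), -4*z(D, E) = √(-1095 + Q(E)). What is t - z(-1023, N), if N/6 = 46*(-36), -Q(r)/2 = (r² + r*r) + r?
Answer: 3386603238375 + I*√394877607/4 ≈ 3.3866e+12 + 4967.9*I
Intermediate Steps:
Q(r) = -4*r² - 2*r (Q(r) = -2*((r² + r*r) + r) = -2*((r² + r²) + r) = -2*(2*r² + r) = -2*(r + 2*r²) = -4*r² - 2*r)
N = -9936 (N = 6*(46*(-36)) = 6*(-1656) = -9936)
z(D, E) = -√(-1095 - 2*E*(1 + 2*E))/4
t = 3386603238375 (t = -3 + (1788965 + 2464509)*(1943057 - 1146860) = -3 + 4253474*796197 = -3 + 3386603238378 = 3386603238375)
t - z(-1023, N) = 3386603238375 - (-1)*√(-1095 - 2*(-9936)*(1 + 2*(-9936)))/4 = 3386603238375 - (-1)*√(-1095 - 2*(-9936)*(1 - 19872))/4 = 3386603238375 - (-1)*√(-1095 - 2*(-9936)*(-19871))/4 = 3386603238375 - (-1)*√(-1095 - 394876512)/4 = 3386603238375 - (-1)*√(-394877607)/4 = 3386603238375 - (-1)*I*√394877607/4 = 3386603238375 + I*√394877607/4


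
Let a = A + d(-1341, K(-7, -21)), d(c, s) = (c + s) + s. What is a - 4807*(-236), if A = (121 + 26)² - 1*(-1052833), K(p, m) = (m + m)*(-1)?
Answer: 2207637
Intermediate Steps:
K(p, m) = -2*m (K(p, m) = (2*m)*(-1) = -2*m)
A = 1074442 (A = 147² + 1052833 = 21609 + 1052833 = 1074442)
d(c, s) = c + 2*s
a = 1073185 (a = 1074442 + (-1341 + 2*(-2*(-21))) = 1074442 + (-1341 + 2*42) = 1074442 + (-1341 + 84) = 1074442 - 1257 = 1073185)
a - 4807*(-236) = 1073185 - 4807*(-236) = 1073185 - 1*(-1134452) = 1073185 + 1134452 = 2207637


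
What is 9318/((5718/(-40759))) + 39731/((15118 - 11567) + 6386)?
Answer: -628961586556/9469961 ≈ -66417.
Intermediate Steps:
9318/((5718/(-40759))) + 39731/((15118 - 11567) + 6386) = 9318/((5718*(-1/40759))) + 39731/(3551 + 6386) = 9318/(-5718/40759) + 39731/9937 = 9318*(-40759/5718) + 39731*(1/9937) = -63298727/953 + 39731/9937 = -628961586556/9469961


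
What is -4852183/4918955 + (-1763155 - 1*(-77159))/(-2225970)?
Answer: -250747533833/1094944626135 ≈ -0.22900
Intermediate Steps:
-4852183/4918955 + (-1763155 - 1*(-77159))/(-2225970) = -4852183*1/4918955 + (-1763155 + 77159)*(-1/2225970) = -4852183/4918955 - 1685996*(-1/2225970) = -4852183/4918955 + 842998/1112985 = -250747533833/1094944626135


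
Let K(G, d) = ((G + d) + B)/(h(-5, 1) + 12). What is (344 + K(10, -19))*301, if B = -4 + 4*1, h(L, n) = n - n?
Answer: 413273/4 ≈ 1.0332e+5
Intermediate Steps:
h(L, n) = 0
B = 0 (B = -4 + 4 = 0)
K(G, d) = G/12 + d/12 (K(G, d) = ((G + d) + 0)/(0 + 12) = (G + d)/12 = (G + d)*(1/12) = G/12 + d/12)
(344 + K(10, -19))*301 = (344 + ((1/12)*10 + (1/12)*(-19)))*301 = (344 + (5/6 - 19/12))*301 = (344 - 3/4)*301 = (1373/4)*301 = 413273/4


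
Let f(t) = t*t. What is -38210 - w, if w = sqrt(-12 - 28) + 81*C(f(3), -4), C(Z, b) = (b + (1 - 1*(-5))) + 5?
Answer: -38777 - 2*I*sqrt(10) ≈ -38777.0 - 6.3246*I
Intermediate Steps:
f(t) = t**2
C(Z, b) = 11 + b (C(Z, b) = (b + (1 + 5)) + 5 = (b + 6) + 5 = (6 + b) + 5 = 11 + b)
w = 567 + 2*I*sqrt(10) (w = sqrt(-12 - 28) + 81*(11 - 4) = sqrt(-40) + 81*7 = 2*I*sqrt(10) + 567 = 567 + 2*I*sqrt(10) ≈ 567.0 + 6.3246*I)
-38210 - w = -38210 - (567 + 2*I*sqrt(10)) = -38210 + (-567 - 2*I*sqrt(10)) = -38777 - 2*I*sqrt(10)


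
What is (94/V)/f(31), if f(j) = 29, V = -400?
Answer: -47/5800 ≈ -0.0081034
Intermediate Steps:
(94/V)/f(31) = (94/(-400))/29 = (94*(-1/400))*(1/29) = -47/200*1/29 = -47/5800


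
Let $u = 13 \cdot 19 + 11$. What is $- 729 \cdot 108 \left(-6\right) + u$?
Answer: $472650$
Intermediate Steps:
$u = 258$ ($u = 247 + 11 = 258$)
$- 729 \cdot 108 \left(-6\right) + u = - 729 \cdot 108 \left(-6\right) + 258 = \left(-729\right) \left(-648\right) + 258 = 472392 + 258 = 472650$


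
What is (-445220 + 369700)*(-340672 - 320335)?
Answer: 49919248640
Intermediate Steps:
(-445220 + 369700)*(-340672 - 320335) = -75520*(-661007) = 49919248640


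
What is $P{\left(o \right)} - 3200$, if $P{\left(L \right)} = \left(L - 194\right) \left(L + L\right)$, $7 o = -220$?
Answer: $\frac{537520}{49} \approx 10970.0$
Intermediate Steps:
$o = - \frac{220}{7}$ ($o = \frac{1}{7} \left(-220\right) = - \frac{220}{7} \approx -31.429$)
$P{\left(L \right)} = 2 L \left(-194 + L\right)$ ($P{\left(L \right)} = \left(-194 + L\right) 2 L = 2 L \left(-194 + L\right)$)
$P{\left(o \right)} - 3200 = 2 \left(- \frac{220}{7}\right) \left(-194 - \frac{220}{7}\right) - 3200 = 2 \left(- \frac{220}{7}\right) \left(- \frac{1578}{7}\right) - 3200 = \frac{694320}{49} - 3200 = \frac{537520}{49}$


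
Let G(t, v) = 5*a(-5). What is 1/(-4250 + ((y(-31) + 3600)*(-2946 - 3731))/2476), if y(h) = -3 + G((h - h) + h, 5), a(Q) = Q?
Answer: -619/8593311 ≈ -7.2033e-5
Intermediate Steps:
G(t, v) = -25 (G(t, v) = 5*(-5) = -25)
y(h) = -28 (y(h) = -3 - 25 = -28)
1/(-4250 + ((y(-31) + 3600)*(-2946 - 3731))/2476) = 1/(-4250 + ((-28 + 3600)*(-2946 - 3731))/2476) = 1/(-4250 + (3572*(-6677))*(1/2476)) = 1/(-4250 - 23850244*1/2476) = 1/(-4250 - 5962561/619) = 1/(-8593311/619) = -619/8593311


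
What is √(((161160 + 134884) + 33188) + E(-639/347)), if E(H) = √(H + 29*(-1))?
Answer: √(39642495888 + 347*I*√3713594)/347 ≈ 573.79 + 0.0048393*I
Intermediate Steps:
E(H) = √(-29 + H) (E(H) = √(H - 29) = √(-29 + H))
√(((161160 + 134884) + 33188) + E(-639/347)) = √(((161160 + 134884) + 33188) + √(-29 - 639/347)) = √((296044 + 33188) + √(-29 - 639*1/347)) = √(329232 + √(-29 - 639/347)) = √(329232 + √(-10702/347)) = √(329232 + I*√3713594/347)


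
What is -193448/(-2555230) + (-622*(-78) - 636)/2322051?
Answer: 95256755708/988895729455 ≈ 0.096326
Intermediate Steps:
-193448/(-2555230) + (-622*(-78) - 636)/2322051 = -193448*(-1/2555230) + (48516 - 636)*(1/2322051) = 96724/1277615 + 47880*(1/2322051) = 96724/1277615 + 15960/774017 = 95256755708/988895729455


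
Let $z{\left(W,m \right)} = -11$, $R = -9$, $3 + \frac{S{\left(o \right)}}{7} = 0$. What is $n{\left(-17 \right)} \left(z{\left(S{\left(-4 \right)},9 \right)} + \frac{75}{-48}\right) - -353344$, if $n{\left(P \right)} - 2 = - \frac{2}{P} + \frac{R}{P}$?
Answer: $\frac{96100523}{272} \approx 3.5331 \cdot 10^{5}$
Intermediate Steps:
$S{\left(o \right)} = -21$ ($S{\left(o \right)} = -21 + 7 \cdot 0 = -21 + 0 = -21$)
$n{\left(P \right)} = 2 - \frac{11}{P}$
$n{\left(-17 \right)} \left(z{\left(S{\left(-4 \right)},9 \right)} + \frac{75}{-48}\right) - -353344 = \left(2 - \frac{11}{-17}\right) \left(-11 + \frac{75}{-48}\right) - -353344 = \left(2 - - \frac{11}{17}\right) \left(-11 + 75 \left(- \frac{1}{48}\right)\right) + 353344 = \left(2 + \frac{11}{17}\right) \left(-11 - \frac{25}{16}\right) + 353344 = \frac{45}{17} \left(- \frac{201}{16}\right) + 353344 = - \frac{9045}{272} + 353344 = \frac{96100523}{272}$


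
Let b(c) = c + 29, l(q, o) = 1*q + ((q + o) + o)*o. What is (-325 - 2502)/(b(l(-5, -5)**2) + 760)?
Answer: -2827/5689 ≈ -0.49692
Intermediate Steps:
l(q, o) = q + o*(q + 2*o) (l(q, o) = q + ((o + q) + o)*o = q + (q + 2*o)*o = q + o*(q + 2*o))
b(c) = 29 + c
(-325 - 2502)/(b(l(-5, -5)**2) + 760) = (-325 - 2502)/((29 + (-5 + 2*(-5)**2 - 5*(-5))**2) + 760) = -2827/((29 + (-5 + 2*25 + 25)**2) + 760) = -2827/((29 + (-5 + 50 + 25)**2) + 760) = -2827/((29 + 70**2) + 760) = -2827/((29 + 4900) + 760) = -2827/(4929 + 760) = -2827/5689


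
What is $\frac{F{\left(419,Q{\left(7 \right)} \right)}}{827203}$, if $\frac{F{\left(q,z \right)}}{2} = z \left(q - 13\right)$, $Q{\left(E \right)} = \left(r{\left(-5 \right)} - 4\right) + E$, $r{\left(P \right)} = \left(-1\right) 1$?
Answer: $\frac{1624}{827203} \approx 0.0019632$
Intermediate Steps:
$r{\left(P \right)} = -1$
$Q{\left(E \right)} = -5 + E$ ($Q{\left(E \right)} = \left(-1 - 4\right) + E = -5 + E$)
$F{\left(q,z \right)} = 2 z \left(-13 + q\right)$ ($F{\left(q,z \right)} = 2 z \left(q - 13\right) = 2 z \left(-13 + q\right)$)
$\frac{F{\left(419,Q{\left(7 \right)} \right)}}{827203} = \frac{2 \left(-5 + 7\right) \left(-13 + 419\right)}{827203} = 2 \cdot 2 \cdot 406 \cdot \frac{1}{827203} = 1624 \cdot \frac{1}{827203} = \frac{1624}{827203}$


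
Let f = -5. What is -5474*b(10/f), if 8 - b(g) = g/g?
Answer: -38318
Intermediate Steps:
b(g) = 7 (b(g) = 8 - g/g = 8 - 1*1 = 8 - 1 = 7)
-5474*b(10/f) = -5474*7 = -38318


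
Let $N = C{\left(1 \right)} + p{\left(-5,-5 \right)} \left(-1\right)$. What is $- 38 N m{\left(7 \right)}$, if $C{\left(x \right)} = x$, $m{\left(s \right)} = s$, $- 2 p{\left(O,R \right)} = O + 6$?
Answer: $-399$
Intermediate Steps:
$p{\left(O,R \right)} = -3 - \frac{O}{2}$ ($p{\left(O,R \right)} = - \frac{O + 6}{2} = - \frac{6 + O}{2} = -3 - \frac{O}{2}$)
$N = \frac{3}{2}$ ($N = 1 + \left(-3 - - \frac{5}{2}\right) \left(-1\right) = 1 + \left(-3 + \frac{5}{2}\right) \left(-1\right) = 1 - - \frac{1}{2} = 1 + \frac{1}{2} = \frac{3}{2} \approx 1.5$)
$- 38 N m{\left(7 \right)} = \left(-38\right) \frac{3}{2} \cdot 7 = \left(-57\right) 7 = -399$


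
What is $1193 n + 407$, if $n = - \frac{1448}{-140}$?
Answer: $\frac{446111}{35} \approx 12746.0$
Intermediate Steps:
$n = \frac{362}{35}$ ($n = \left(-1448\right) \left(- \frac{1}{140}\right) = \frac{362}{35} \approx 10.343$)
$1193 n + 407 = 1193 \cdot \frac{362}{35} + 407 = \frac{431866}{35} + 407 = \frac{446111}{35}$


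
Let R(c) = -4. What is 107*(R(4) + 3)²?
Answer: 107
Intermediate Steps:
107*(R(4) + 3)² = 107*(-4 + 3)² = 107*(-1)² = 107*1 = 107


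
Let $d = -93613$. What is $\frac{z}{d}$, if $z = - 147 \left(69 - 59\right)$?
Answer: $\frac{1470}{93613} \approx 0.015703$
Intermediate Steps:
$z = -1470$ ($z = \left(-147\right) 10 = -1470$)
$\frac{z}{d} = - \frac{1470}{-93613} = \left(-1470\right) \left(- \frac{1}{93613}\right) = \frac{1470}{93613}$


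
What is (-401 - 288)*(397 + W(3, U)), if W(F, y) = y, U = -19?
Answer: -260442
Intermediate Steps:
(-401 - 288)*(397 + W(3, U)) = (-401 - 288)*(397 - 19) = -689*378 = -260442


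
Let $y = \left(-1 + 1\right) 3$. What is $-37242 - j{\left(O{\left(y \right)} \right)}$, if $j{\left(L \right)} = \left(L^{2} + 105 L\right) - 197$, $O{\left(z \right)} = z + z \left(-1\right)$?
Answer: $-37045$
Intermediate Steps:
$y = 0$ ($y = 0 \cdot 3 = 0$)
$O{\left(z \right)} = 0$ ($O{\left(z \right)} = z - z = 0$)
$j{\left(L \right)} = -197 + L^{2} + 105 L$
$-37242 - j{\left(O{\left(y \right)} \right)} = -37242 - \left(-197 + 0^{2} + 105 \cdot 0\right) = -37242 - \left(-197 + 0 + 0\right) = -37242 - -197 = -37242 + 197 = -37045$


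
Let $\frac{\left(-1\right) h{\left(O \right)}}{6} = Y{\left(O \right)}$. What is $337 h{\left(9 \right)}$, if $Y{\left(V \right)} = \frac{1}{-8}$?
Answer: $\frac{1011}{4} \approx 252.75$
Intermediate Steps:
$Y{\left(V \right)} = - \frac{1}{8}$
$h{\left(O \right)} = \frac{3}{4}$ ($h{\left(O \right)} = \left(-6\right) \left(- \frac{1}{8}\right) = \frac{3}{4}$)
$337 h{\left(9 \right)} = 337 \cdot \frac{3}{4} = \frac{1011}{4}$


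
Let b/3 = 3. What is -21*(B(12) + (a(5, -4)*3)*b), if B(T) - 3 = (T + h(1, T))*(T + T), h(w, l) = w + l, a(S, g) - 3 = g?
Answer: -12096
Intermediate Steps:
b = 9 (b = 3*3 = 9)
a(S, g) = 3 + g
h(w, l) = l + w
B(T) = 3 + 2*T*(1 + 2*T) (B(T) = 3 + (T + (T + 1))*(T + T) = 3 + (T + (1 + T))*(2*T) = 3 + (1 + 2*T)*(2*T) = 3 + 2*T*(1 + 2*T))
-21*(B(12) + (a(5, -4)*3)*b) = -21*((3 + 2*12 + 4*12²) + ((3 - 4)*3)*9) = -21*((3 + 24 + 4*144) - 1*3*9) = -21*((3 + 24 + 576) - 3*9) = -21*(603 - 27) = -21*576 = -12096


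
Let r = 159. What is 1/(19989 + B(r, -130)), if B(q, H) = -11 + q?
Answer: 1/20137 ≈ 4.9660e-5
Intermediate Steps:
1/(19989 + B(r, -130)) = 1/(19989 + (-11 + 159)) = 1/(19989 + 148) = 1/20137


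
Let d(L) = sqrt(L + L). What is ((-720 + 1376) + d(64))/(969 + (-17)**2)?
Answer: 328/629 + 4*sqrt(2)/629 ≈ 0.53046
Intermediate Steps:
d(L) = sqrt(2)*sqrt(L) (d(L) = sqrt(2*L) = sqrt(2)*sqrt(L))
((-720 + 1376) + d(64))/(969 + (-17)**2) = ((-720 + 1376) + sqrt(2)*sqrt(64))/(969 + (-17)**2) = (656 + sqrt(2)*8)/(969 + 289) = (656 + 8*sqrt(2))/1258 = (656 + 8*sqrt(2))*(1/1258) = 328/629 + 4*sqrt(2)/629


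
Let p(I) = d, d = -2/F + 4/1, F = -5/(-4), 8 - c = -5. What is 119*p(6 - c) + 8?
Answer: 1468/5 ≈ 293.60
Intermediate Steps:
c = 13 (c = 8 - 1*(-5) = 8 + 5 = 13)
F = 5/4 (F = -5*(-¼) = 5/4 ≈ 1.2500)
d = 12/5 (d = -2/5/4 + 4/1 = -2*⅘ + 4*1 = -8/5 + 4 = 12/5 ≈ 2.4000)
p(I) = 12/5
119*p(6 - c) + 8 = 119*(12/5) + 8 = 1428/5 + 8 = 1468/5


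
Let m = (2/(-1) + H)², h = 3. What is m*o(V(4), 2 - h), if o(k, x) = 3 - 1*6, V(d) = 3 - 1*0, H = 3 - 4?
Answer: -27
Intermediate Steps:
H = -1
V(d) = 3 (V(d) = 3 + 0 = 3)
o(k, x) = -3 (o(k, x) = 3 - 6 = -3)
m = 9 (m = (2/(-1) - 1)² = (2*(-1) - 1)² = (-2 - 1)² = (-3)² = 9)
m*o(V(4), 2 - h) = 9*(-3) = -27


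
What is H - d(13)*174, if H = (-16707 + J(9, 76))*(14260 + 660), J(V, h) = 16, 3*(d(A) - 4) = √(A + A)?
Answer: -249030416 - 58*√26 ≈ -2.4903e+8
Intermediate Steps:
d(A) = 4 + √2*√A/3 (d(A) = 4 + √(A + A)/3 = 4 + √(2*A)/3 = 4 + (√2*√A)/3 = 4 + √2*√A/3)
H = -249029720 (H = (-16707 + 16)*(14260 + 660) = -16691*14920 = -249029720)
H - d(13)*174 = -249029720 - (4 + √2*√13/3)*174 = -249029720 - (4 + √26/3)*174 = -249029720 - (696 + 58*√26) = -249029720 + (-696 - 58*√26) = -249030416 - 58*√26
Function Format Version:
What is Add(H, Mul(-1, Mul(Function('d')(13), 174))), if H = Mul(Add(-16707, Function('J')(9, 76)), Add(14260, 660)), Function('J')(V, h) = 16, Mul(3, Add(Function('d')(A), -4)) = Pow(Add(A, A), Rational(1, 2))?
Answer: Add(-249030416, Mul(-58, Pow(26, Rational(1, 2)))) ≈ -2.4903e+8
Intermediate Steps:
Function('d')(A) = Add(4, Mul(Rational(1, 3), Pow(2, Rational(1, 2)), Pow(A, Rational(1, 2)))) (Function('d')(A) = Add(4, Mul(Rational(1, 3), Pow(Add(A, A), Rational(1, 2)))) = Add(4, Mul(Rational(1, 3), Pow(Mul(2, A), Rational(1, 2)))) = Add(4, Mul(Rational(1, 3), Mul(Pow(2, Rational(1, 2)), Pow(A, Rational(1, 2))))) = Add(4, Mul(Rational(1, 3), Pow(2, Rational(1, 2)), Pow(A, Rational(1, 2)))))
H = -249029720 (H = Mul(Add(-16707, 16), Add(14260, 660)) = Mul(-16691, 14920) = -249029720)
Add(H, Mul(-1, Mul(Function('d')(13), 174))) = Add(-249029720, Mul(-1, Mul(Add(4, Mul(Rational(1, 3), Pow(2, Rational(1, 2)), Pow(13, Rational(1, 2)))), 174))) = Add(-249029720, Mul(-1, Mul(Add(4, Mul(Rational(1, 3), Pow(26, Rational(1, 2)))), 174))) = Add(-249029720, Mul(-1, Add(696, Mul(58, Pow(26, Rational(1, 2)))))) = Add(-249029720, Add(-696, Mul(-58, Pow(26, Rational(1, 2))))) = Add(-249030416, Mul(-58, Pow(26, Rational(1, 2))))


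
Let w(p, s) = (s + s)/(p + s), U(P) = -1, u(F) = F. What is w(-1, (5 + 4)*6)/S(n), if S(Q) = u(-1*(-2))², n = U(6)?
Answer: 27/53 ≈ 0.50943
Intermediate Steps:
w(p, s) = 2*s/(p + s) (w(p, s) = (2*s)/(p + s) = 2*s/(p + s))
n = -1
S(Q) = 4 (S(Q) = (-1*(-2))² = 2² = 4)
w(-1, (5 + 4)*6)/S(n) = (2*((5 + 4)*6)/(-1 + (5 + 4)*6))/4 = (2*(9*6)/(-1 + 9*6))*(¼) = (2*54/(-1 + 54))*(¼) = (2*54/53)*(¼) = (2*54*(1/53))*(¼) = (108/53)*(¼) = 27/53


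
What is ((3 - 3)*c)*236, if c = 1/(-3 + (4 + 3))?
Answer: 0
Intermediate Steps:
c = ¼ (c = 1/(-3 + 7) = 1/4 = ¼ ≈ 0.25000)
((3 - 3)*c)*236 = ((3 - 3)*(¼))*236 = (0*(¼))*236 = 0*236 = 0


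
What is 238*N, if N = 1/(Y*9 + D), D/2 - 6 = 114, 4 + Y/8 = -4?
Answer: -17/24 ≈ -0.70833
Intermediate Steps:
Y = -64 (Y = -32 + 8*(-4) = -32 - 32 = -64)
D = 240 (D = 12 + 2*114 = 12 + 228 = 240)
N = -1/336 (N = 1/(-64*9 + 240) = 1/(-576 + 240) = 1/(-336) = -1/336 ≈ -0.0029762)
238*N = 238*(-1/336) = -17/24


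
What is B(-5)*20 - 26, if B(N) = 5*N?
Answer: -526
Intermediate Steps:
B(-5)*20 - 26 = (5*(-5))*20 - 26 = -25*20 - 26 = -500 - 26 = -526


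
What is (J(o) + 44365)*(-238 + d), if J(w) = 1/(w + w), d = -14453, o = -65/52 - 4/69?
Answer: -235285576257/361 ≈ -6.5176e+8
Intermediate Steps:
o = -361/276 (o = -65*1/52 - 4*1/69 = -5/4 - 4/69 = -361/276 ≈ -1.3080)
J(w) = 1/(2*w)
(J(o) + 44365)*(-238 + d) = (1/(2*(-361/276)) + 44365)*(-238 - 14453) = ((½)*(-276/361) + 44365)*(-14691) = (-138/361 + 44365)*(-14691) = (16015627/361)*(-14691) = -235285576257/361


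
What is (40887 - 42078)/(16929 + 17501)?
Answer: -1191/34430 ≈ -0.034592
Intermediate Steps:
(40887 - 42078)/(16929 + 17501) = -1191/34430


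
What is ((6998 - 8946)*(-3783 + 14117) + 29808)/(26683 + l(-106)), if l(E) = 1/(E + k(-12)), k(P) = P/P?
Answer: -1055293260/1400857 ≈ -753.32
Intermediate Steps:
k(P) = 1
l(E) = 1/(1 + E) (l(E) = 1/(E + 1) = 1/(1 + E))
((6998 - 8946)*(-3783 + 14117) + 29808)/(26683 + l(-106)) = ((6998 - 8946)*(-3783 + 14117) + 29808)/(26683 + 1/(1 - 106)) = (-1948*10334 + 29808)/(26683 + 1/(-105)) = (-20130632 + 29808)/(26683 - 1/105) = -20100824/2801714/105 = -20100824*105/2801714 = -1055293260/1400857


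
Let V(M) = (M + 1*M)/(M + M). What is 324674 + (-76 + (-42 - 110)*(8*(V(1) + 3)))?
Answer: 319734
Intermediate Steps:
V(M) = 1 (V(M) = (M + M)/((2*M)) = (2*M)*(1/(2*M)) = 1)
324674 + (-76 + (-42 - 110)*(8*(V(1) + 3))) = 324674 + (-76 + (-42 - 110)*(8*(1 + 3))) = 324674 + (-76 - 1216*4) = 324674 + (-76 - 152*32) = 324674 + (-76 - 4864) = 324674 - 4940 = 319734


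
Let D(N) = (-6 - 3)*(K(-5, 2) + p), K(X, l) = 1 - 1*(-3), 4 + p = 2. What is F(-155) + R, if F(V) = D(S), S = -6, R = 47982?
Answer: 47964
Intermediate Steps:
p = -2 (p = -4 + 2 = -2)
K(X, l) = 4 (K(X, l) = 1 + 3 = 4)
D(N) = -18 (D(N) = (-6 - 3)*(4 - 2) = -9*2 = -18)
F(V) = -18
F(-155) + R = -18 + 47982 = 47964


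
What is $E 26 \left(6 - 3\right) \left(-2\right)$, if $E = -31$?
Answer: $4836$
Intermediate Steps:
$E 26 \left(6 - 3\right) \left(-2\right) = \left(-31\right) 26 \left(6 - 3\right) \left(-2\right) = - 806 \cdot 3 \left(-2\right) = \left(-806\right) \left(-6\right) = 4836$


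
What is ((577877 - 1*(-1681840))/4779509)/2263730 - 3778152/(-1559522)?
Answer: 198435858006689019/81909107804897590 ≈ 2.4226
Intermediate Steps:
((577877 - 1*(-1681840))/4779509)/2263730 - 3778152/(-1559522) = ((577877 + 1681840)*(1/4779509))*(1/2263730) - 3778152*(-1/1559522) = (2259717*(1/4779509))*(1/2263730) + 1889076/779761 = (21939/46403)*(1/2263730) + 1889076/779761 = 21939/105043863190 + 1889076/779761 = 198435858006689019/81909107804897590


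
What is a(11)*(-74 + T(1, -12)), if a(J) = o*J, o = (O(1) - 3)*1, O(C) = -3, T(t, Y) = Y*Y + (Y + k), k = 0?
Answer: -3828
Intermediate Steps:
T(t, Y) = Y + Y² (T(t, Y) = Y*Y + (Y + 0) = Y² + Y = Y + Y²)
o = -6 (o = (-3 - 3)*1 = -6*1 = -6)
a(J) = -6*J
a(11)*(-74 + T(1, -12)) = (-6*11)*(-74 - 12*(1 - 12)) = -66*(-74 - 12*(-11)) = -66*(-74 + 132) = -66*58 = -3828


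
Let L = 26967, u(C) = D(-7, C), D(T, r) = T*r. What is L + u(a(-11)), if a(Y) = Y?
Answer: 27044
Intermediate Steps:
u(C) = -7*C
L + u(a(-11)) = 26967 - 7*(-11) = 26967 + 77 = 27044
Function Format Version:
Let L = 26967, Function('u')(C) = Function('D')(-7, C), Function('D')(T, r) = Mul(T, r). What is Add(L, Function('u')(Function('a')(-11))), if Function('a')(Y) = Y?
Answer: 27044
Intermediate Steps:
Function('u')(C) = Mul(-7, C)
Add(L, Function('u')(Function('a')(-11))) = Add(26967, Mul(-7, -11)) = Add(26967, 77) = 27044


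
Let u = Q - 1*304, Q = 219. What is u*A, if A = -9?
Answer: 765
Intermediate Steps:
u = -85 (u = 219 - 1*304 = 219 - 304 = -85)
u*A = -85*(-9) = 765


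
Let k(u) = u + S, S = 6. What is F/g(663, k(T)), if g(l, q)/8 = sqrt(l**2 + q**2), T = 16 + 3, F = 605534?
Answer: 302767*sqrt(440194)/1760776 ≈ 114.08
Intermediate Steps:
T = 19
k(u) = 6 + u (k(u) = u + 6 = 6 + u)
g(l, q) = 8*sqrt(l**2 + q**2)
F/g(663, k(T)) = 605534/((8*sqrt(663**2 + (6 + 19)**2))) = 605534/((8*sqrt(439569 + 25**2))) = 605534/((8*sqrt(439569 + 625))) = 605534/((8*sqrt(440194))) = 605534*(sqrt(440194)/3521552) = 302767*sqrt(440194)/1760776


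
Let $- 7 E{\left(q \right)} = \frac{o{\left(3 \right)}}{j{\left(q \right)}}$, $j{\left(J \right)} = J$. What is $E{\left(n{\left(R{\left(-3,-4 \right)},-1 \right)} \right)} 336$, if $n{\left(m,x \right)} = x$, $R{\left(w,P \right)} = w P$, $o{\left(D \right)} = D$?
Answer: $144$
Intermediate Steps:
$R{\left(w,P \right)} = P w$
$E{\left(q \right)} = - \frac{3}{7 q}$ ($E{\left(q \right)} = - \frac{3 \frac{1}{q}}{7} = - \frac{3}{7 q}$)
$E{\left(n{\left(R{\left(-3,-4 \right)},-1 \right)} \right)} 336 = - \frac{3}{7 \left(-1\right)} 336 = \left(- \frac{3}{7}\right) \left(-1\right) 336 = \frac{3}{7} \cdot 336 = 144$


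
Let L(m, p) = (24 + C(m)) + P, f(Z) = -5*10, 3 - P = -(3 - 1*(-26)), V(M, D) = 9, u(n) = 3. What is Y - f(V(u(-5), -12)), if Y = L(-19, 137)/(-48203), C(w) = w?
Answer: 2410113/48203 ≈ 49.999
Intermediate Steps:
P = 32 (P = 3 - (-1)*(3 - 1*(-26)) = 3 - (-1)*(3 + 26) = 3 - (-1)*29 = 3 - 1*(-29) = 3 + 29 = 32)
f(Z) = -50
L(m, p) = 56 + m (L(m, p) = (24 + m) + 32 = 56 + m)
Y = -37/48203 (Y = (56 - 19)/(-48203) = 37*(-1/48203) = -37/48203 ≈ -0.00076759)
Y - f(V(u(-5), -12)) = -37/48203 - 1*(-50) = -37/48203 + 50 = 2410113/48203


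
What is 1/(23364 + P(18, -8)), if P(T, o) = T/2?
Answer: 1/23373 ≈ 4.2784e-5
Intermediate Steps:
P(T, o) = T/2 (P(T, o) = T*(1/2) = T/2)
1/(23364 + P(18, -8)) = 1/(23364 + (1/2)*18) = 1/(23364 + 9) = 1/23373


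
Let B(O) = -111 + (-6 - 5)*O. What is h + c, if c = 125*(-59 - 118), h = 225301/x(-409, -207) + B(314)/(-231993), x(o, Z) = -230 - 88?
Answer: -561503956991/24591258 ≈ -22833.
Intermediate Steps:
B(O) = -111 - 11*O
x(o, Z) = -318
h = -17422373741/24591258 (h = 225301/(-318) + (-111 - 11*314)/(-231993) = 225301*(-1/318) + (-111 - 3454)*(-1/231993) = -225301/318 - 3565*(-1/231993) = -225301/318 + 3565/231993 = -17422373741/24591258 ≈ -708.48)
c = -22125 (c = 125*(-177) = -22125)
h + c = -17422373741/24591258 - 22125 = -561503956991/24591258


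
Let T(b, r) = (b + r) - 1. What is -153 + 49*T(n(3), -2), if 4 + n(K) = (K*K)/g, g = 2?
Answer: -551/2 ≈ -275.50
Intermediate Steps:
n(K) = -4 + K**2/2 (n(K) = -4 + (K*K)/2 = -4 + K**2*(1/2) = -4 + K**2/2)
T(b, r) = -1 + b + r
-153 + 49*T(n(3), -2) = -153 + 49*(-1 + (-4 + (1/2)*3**2) - 2) = -153 + 49*(-1 + (-4 + (1/2)*9) - 2) = -153 + 49*(-1 + (-4 + 9/2) - 2) = -153 + 49*(-1 + 1/2 - 2) = -153 + 49*(-5/2) = -153 - 245/2 = -551/2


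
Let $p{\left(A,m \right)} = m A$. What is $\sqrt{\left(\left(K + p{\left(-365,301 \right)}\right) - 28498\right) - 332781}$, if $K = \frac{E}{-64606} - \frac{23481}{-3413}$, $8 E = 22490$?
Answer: $\frac{i \sqrt{91627457764433486488582}}{441000556} \approx 686.39 i$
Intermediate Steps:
$E = \frac{11245}{4}$ ($E = \frac{1}{8} \cdot 22490 = \frac{11245}{4} \approx 2811.3$)
$p{\left(A,m \right)} = A m$
$K = \frac{6029674759}{882001112}$ ($K = \frac{11245}{4 \left(-64606\right)} - \frac{23481}{-3413} = \frac{11245}{4} \left(- \frac{1}{64606}\right) - - \frac{23481}{3413} = - \frac{11245}{258424} + \frac{23481}{3413} = \frac{6029674759}{882001112} \approx 6.8364$)
$\sqrt{\left(\left(K + p{\left(-365,301 \right)}\right) - 28498\right) - 332781} = \sqrt{\left(\left(\frac{6029674759}{882001112} - 109865\right) - 28498\right) - 332781} = \sqrt{\left(- \frac{96895022495121}{882001112} - 28498\right) - 332781} = \sqrt{- \frac{122030290184897}{882001112} - 332781} = \sqrt{- \frac{415543502237369}{882001112}} = \frac{i \sqrt{91627457764433486488582}}{441000556}$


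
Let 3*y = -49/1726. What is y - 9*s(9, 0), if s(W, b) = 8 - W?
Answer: 46553/5178 ≈ 8.9905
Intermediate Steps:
y = -49/5178 (y = (-49/1726)/3 = (-49*1/1726)/3 = (1/3)*(-49/1726) = -49/5178 ≈ -0.0094631)
y - 9*s(9, 0) = -49/5178 - 9*(8 - 1*9) = -49/5178 - 9*(8 - 9) = -49/5178 - 9*(-1) = -49/5178 + 9 = 46553/5178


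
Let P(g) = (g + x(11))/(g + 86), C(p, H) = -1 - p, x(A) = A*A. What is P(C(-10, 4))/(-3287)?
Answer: -26/62453 ≈ -0.00041631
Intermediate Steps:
x(A) = A²
P(g) = (121 + g)/(86 + g) (P(g) = (g + 11²)/(g + 86) = (g + 121)/(86 + g) = (121 + g)/(86 + g))
P(C(-10, 4))/(-3287) = ((121 + (-1 - 1*(-10)))/(86 + (-1 - 1*(-10))))/(-3287) = ((121 + (-1 + 10))/(86 + (-1 + 10)))*(-1/3287) = ((121 + 9)/(86 + 9))*(-1/3287) = (130/95)*(-1/3287) = ((1/95)*130)*(-1/3287) = (26/19)*(-1/3287) = -26/62453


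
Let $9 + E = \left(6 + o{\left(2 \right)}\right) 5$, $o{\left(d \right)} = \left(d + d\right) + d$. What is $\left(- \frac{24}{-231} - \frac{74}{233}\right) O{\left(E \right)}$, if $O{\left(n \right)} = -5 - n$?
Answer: $\frac{30672}{2563} \approx 11.967$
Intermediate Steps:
$o{\left(d \right)} = 3 d$ ($o{\left(d \right)} = 2 d + d = 3 d$)
$E = 51$ ($E = -9 + \left(6 + 3 \cdot 2\right) 5 = -9 + \left(6 + 6\right) 5 = -9 + 12 \cdot 5 = -9 + 60 = 51$)
$\left(- \frac{24}{-231} - \frac{74}{233}\right) O{\left(E \right)} = \left(- \frac{24}{-231} - \frac{74}{233}\right) \left(-5 - 51\right) = \left(\left(-24\right) \left(- \frac{1}{231}\right) - \frac{74}{233}\right) \left(-5 - 51\right) = \left(\frac{8}{77} - \frac{74}{233}\right) \left(-56\right) = \left(- \frac{3834}{17941}\right) \left(-56\right) = \frac{30672}{2563}$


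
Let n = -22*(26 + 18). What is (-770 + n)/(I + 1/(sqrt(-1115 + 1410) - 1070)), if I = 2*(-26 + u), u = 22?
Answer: 15916447580/73271841 - 1738*sqrt(295)/73271841 ≈ 217.22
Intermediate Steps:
n = -968 (n = -22*44 = -968)
I = -8 (I = 2*(-26 + 22) = 2*(-4) = -8)
(-770 + n)/(I + 1/(sqrt(-1115 + 1410) - 1070)) = (-770 - 968)/(-8 + 1/(sqrt(-1115 + 1410) - 1070)) = -1738/(-8 + 1/(sqrt(295) - 1070)) = -1738/(-8 + 1/(-1070 + sqrt(295)))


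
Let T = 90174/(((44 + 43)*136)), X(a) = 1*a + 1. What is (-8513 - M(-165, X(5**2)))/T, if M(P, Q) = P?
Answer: -16462256/15029 ≈ -1095.4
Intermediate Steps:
X(a) = 1 + a (X(a) = a + 1 = 1 + a)
T = 15029/1972 (T = 90174/((87*136)) = 90174/11832 = 90174*(1/11832) = 15029/1972 ≈ 7.6212)
(-8513 - M(-165, X(5**2)))/T = (-8513 - 1*(-165))/(15029/1972) = (-8513 + 165)*(1972/15029) = -8348*1972/15029 = -16462256/15029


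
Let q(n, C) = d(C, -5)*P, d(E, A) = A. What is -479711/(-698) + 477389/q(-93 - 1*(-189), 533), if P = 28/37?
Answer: -6130944387/48860 ≈ -1.2548e+5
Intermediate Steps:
P = 28/37 (P = 28*(1/37) = 28/37 ≈ 0.75676)
q(n, C) = -140/37 (q(n, C) = -5*28/37 = -140/37)
-479711/(-698) + 477389/q(-93 - 1*(-189), 533) = -479711/(-698) + 477389/(-140/37) = -479711*(-1/698) + 477389*(-37/140) = 479711/698 - 17663393/140 = -6130944387/48860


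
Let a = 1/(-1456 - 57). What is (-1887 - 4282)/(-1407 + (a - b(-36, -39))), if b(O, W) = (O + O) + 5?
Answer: 9333697/2027421 ≈ 4.6037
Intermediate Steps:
a = -1/1513 (a = 1/(-1513) = -1/1513 ≈ -0.00066094)
b(O, W) = 5 + 2*O (b(O, W) = 2*O + 5 = 5 + 2*O)
(-1887 - 4282)/(-1407 + (a - b(-36, -39))) = (-1887 - 4282)/(-1407 + (-1/1513 - (5 + 2*(-36)))) = -6169/(-1407 + (-1/1513 - (5 - 72))) = -6169/(-1407 + (-1/1513 - 1*(-67))) = -6169/(-1407 + (-1/1513 + 67)) = -6169/(-1407 + 101370/1513) = -6169/(-2027421/1513) = -6169*(-1513/2027421) = 9333697/2027421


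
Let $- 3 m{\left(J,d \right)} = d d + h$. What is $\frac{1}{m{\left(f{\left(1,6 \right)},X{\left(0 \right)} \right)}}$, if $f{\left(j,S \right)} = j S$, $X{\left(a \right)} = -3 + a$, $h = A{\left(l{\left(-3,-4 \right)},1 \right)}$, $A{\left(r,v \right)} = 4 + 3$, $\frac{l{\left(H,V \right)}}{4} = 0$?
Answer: $- \frac{3}{16} \approx -0.1875$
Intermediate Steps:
$l{\left(H,V \right)} = 0$ ($l{\left(H,V \right)} = 4 \cdot 0 = 0$)
$A{\left(r,v \right)} = 7$
$h = 7$
$f{\left(j,S \right)} = S j$
$m{\left(J,d \right)} = - \frac{7}{3} - \frac{d^{2}}{3}$ ($m{\left(J,d \right)} = - \frac{d d + 7}{3} = - \frac{d^{2} + 7}{3} = - \frac{7 + d^{2}}{3} = - \frac{7}{3} - \frac{d^{2}}{3}$)
$\frac{1}{m{\left(f{\left(1,6 \right)},X{\left(0 \right)} \right)}} = \frac{1}{- \frac{7}{3} - \frac{\left(-3 + 0\right)^{2}}{3}} = \frac{1}{- \frac{7}{3} - \frac{\left(-3\right)^{2}}{3}} = \frac{1}{- \frac{7}{3} - 3} = \frac{1}{- \frac{16}{3}} = - \frac{3}{16}$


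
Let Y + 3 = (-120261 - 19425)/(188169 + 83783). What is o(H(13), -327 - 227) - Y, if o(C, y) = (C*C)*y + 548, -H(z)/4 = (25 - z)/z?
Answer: -160888189405/22979944 ≈ -7001.2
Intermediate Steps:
H(z) = -4*(25 - z)/z
o(C, y) = 548 + y*C**2 (o(C, y) = C**2*y + 548 = y*C**2 + 548 = 548 + y*C**2)
Y = -477771/135976 (Y = -3 + (-120261 - 19425)/(188169 + 83783) = -3 - 139686/271952 = -3 - 139686*1/271952 = -3 - 69843/135976 = -477771/135976 ≈ -3.5136)
o(H(13), -327 - 227) - Y = (548 + (-327 - 227)*(4 - 100/13)**2) - 1*(-477771/135976) = (548 - 554*(4 - 100*1/13)**2) + 477771/135976 = (548 - 554*(4 - 100/13)**2) + 477771/135976 = (548 - 554*(-48/13)**2) + 477771/135976 = (548 - 554*2304/169) + 477771/135976 = (548 - 1276416/169) + 477771/135976 = -1183804/169 + 477771/135976 = -160888189405/22979944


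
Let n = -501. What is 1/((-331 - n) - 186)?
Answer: -1/16 ≈ -0.062500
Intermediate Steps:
1/((-331 - n) - 186) = 1/((-331 - 1*(-501)) - 186) = 1/((-331 + 501) - 186) = 1/(170 - 186) = 1/(-16) = -1/16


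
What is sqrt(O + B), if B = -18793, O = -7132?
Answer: 5*I*sqrt(1037) ≈ 161.01*I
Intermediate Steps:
sqrt(O + B) = sqrt(-7132 - 18793) = sqrt(-25925) = 5*I*sqrt(1037)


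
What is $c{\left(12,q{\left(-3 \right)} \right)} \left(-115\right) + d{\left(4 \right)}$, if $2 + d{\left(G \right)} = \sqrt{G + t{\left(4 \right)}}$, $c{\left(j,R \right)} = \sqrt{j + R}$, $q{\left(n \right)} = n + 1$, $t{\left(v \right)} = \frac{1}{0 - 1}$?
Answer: $-2 + \sqrt{3} - 115 \sqrt{10} \approx -363.93$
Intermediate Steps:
$t{\left(v \right)} = -1$ ($t{\left(v \right)} = \frac{1}{-1} = -1$)
$q{\left(n \right)} = 1 + n$
$c{\left(j,R \right)} = \sqrt{R + j}$
$d{\left(G \right)} = -2 + \sqrt{-1 + G}$ ($d{\left(G \right)} = -2 + \sqrt{G - 1} = -2 + \sqrt{-1 + G}$)
$c{\left(12,q{\left(-3 \right)} \right)} \left(-115\right) + d{\left(4 \right)} = \sqrt{\left(1 - 3\right) + 12} \left(-115\right) - \left(2 - \sqrt{-1 + 4}\right) = \sqrt{-2 + 12} \left(-115\right) - \left(2 - \sqrt{3}\right) = \sqrt{10} \left(-115\right) - \left(2 - \sqrt{3}\right) = - 115 \sqrt{10} - \left(2 - \sqrt{3}\right) = -2 + \sqrt{3} - 115 \sqrt{10}$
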